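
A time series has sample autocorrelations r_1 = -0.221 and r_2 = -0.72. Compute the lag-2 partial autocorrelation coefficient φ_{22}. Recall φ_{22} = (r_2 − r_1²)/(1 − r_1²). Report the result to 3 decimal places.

φ_{22} = (r_2 − r_1²) / (1 − r_1²)
r_1² = (-0.221)² = 0.048841
Numerator = -0.72 − 0.0488 = -0.7688; denominator = 1 − 0.0488 = 0.9512
φ_{22} = -0.7688 / 0.9512 = -0.808

-0.808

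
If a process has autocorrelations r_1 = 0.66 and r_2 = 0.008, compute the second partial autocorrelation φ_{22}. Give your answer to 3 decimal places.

-0.758

φ_{22} = (r_2 − r_1²) / (1 − r_1²)
r_1² = (0.66)² = 0.4356
Numerator = 0.008 − 0.4356 = -0.4276; denominator = 1 − 0.4356 = 0.5644
φ_{22} = -0.4276 / 0.5644 = -0.758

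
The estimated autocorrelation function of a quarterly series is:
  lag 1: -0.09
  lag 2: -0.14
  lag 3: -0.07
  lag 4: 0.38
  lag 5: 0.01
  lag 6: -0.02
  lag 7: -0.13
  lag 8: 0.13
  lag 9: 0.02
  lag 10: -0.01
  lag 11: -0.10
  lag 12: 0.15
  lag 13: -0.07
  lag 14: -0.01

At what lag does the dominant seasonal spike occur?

The largest autocorrelation is r_4 = 0.38, with a weaker echo at lag 12 (0.15); the remaining lags stay at or below 0.13.
The dominant spike at lag 4 indicates a seasonal period of 4.

4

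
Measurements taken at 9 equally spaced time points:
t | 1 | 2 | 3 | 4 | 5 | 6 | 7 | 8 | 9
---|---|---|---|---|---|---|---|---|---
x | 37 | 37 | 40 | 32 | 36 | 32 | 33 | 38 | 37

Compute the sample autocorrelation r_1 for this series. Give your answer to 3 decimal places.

-0.062

Mean x̄ = (37 + 37 + 40 + 32 + 36 + 32 + 33 + 38 + 37)/9 = 35.7778
Numerator Σ_{t=1}^{8}(x_t−x̄)(x_{t+1}−x̄) = -3.9383
Denominator Σ(x_t−x̄)² = 63.5556
r_1 = -3.9383 / 63.5556 = -0.062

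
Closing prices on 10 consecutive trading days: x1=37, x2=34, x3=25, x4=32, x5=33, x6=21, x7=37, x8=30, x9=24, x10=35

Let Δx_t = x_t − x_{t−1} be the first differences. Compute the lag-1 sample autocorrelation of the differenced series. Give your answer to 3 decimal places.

-0.498

First differences Δx: -3, -9, 7, 1, -12, 16, -7, -6, 11
Mean of differences = -0.2222
Numerator Σ(Δx_t−Δx̄)(Δx_{t+1}−Δx̄) = -371.2716
Denominator Σ(Δx_t−Δx̄)² = 745.5556
r_1(Δx) = -371.2716 / 745.5556 = -0.498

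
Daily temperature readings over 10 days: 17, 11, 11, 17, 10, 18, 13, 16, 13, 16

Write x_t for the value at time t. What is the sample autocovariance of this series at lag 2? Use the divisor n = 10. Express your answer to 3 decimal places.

2.272

Mean x̄ = (17 + 11 + 11 + 17 + 10 + 18 + 13 + 16 + 13 + 16)/10 = 14.2000
Σ_{t=1}^{8}(x_t−x̄)(x_{t+2}−x̄) = 22.7200
γ_2 = 22.7200 / 10 = 2.272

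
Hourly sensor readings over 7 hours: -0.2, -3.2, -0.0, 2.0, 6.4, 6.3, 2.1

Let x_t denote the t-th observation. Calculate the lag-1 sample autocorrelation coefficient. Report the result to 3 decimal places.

0.561

Mean x̄ = (-0.2 − 3.2 − 0.0 + 2.0 + 6.4 + 6.3 + 2.1)/7 = 1.9143
Deviations from mean: -2.1143, -5.1143, -1.9143, 0.0857, 4.4857, 4.3857, 0.1857
Σ(x_t−x̄)(x_{t+1}−x̄) = (10.8131) + (9.7902) + (-0.1641) + (0.3845) + (19.6731) + (0.8145) = 41.3112
Denominator Σ(x_t−x̄)² = 73.6886
r_1 = 41.3112 / 73.6886 = 0.561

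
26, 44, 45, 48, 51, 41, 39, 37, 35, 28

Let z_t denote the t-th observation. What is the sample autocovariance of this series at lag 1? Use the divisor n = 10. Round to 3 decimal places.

Mean z̄ = (26 + 44 + 45 + 48 + 51 + 41 + 39 + 37 + 35 + 28)/10 = 39.4000
Σ_{t=1}^{9}(z_t−z̄)(z_{t+1}−z̄) = 191.6400
γ_1 = 191.6400 / 10 = 19.164

19.164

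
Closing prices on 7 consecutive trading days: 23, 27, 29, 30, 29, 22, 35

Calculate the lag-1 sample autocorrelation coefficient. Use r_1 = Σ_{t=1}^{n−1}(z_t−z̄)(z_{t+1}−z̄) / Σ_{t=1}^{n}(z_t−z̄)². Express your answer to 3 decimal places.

-0.346

Mean z̄ = (23 + 27 + 29 + 30 + 29 + 22 + 35)/7 = 27.8571
Deviations from mean: -4.8571, -0.8571, 1.1429, 2.1429, 1.1429, -5.8571, 7.1429
Numerator Σ_{t=1}^{6}(z_t−z̄)(z_{t+1}−z̄) = -40.4490
Denominator Σ(z_t−z̄)² = 116.8571
r_1 = -40.4490 / 116.8571 = -0.346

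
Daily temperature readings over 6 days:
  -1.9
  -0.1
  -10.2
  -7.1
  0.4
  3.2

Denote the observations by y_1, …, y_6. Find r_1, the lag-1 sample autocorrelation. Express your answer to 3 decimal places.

0.163

Mean ȳ = (-1.9 − 0.1 − 10.2 − 7.1 + 0.4 + 3.2)/6 = -2.6167
Deviations from mean: 0.7167, 2.5167, -7.5833, -4.4833, 3.0167, 5.8167
Σ(y_t−ȳ)(y_{t+1}−ȳ) = (1.8036) + (-19.0847) + (33.9986) + (-13.5247) + (17.5469) = 20.7397
Denominator Σ(y_t−ȳ)² = 127.3883
r_1 = 20.7397 / 127.3883 = 0.163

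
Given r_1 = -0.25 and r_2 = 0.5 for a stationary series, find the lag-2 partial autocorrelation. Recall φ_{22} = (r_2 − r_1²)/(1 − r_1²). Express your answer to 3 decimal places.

φ_{22} = (r_2 − r_1²) / (1 − r_1²)
r_1² = (-0.25)² = 0.0625
Numerator = 0.5 − 0.0625 = 0.4375; denominator = 1 − 0.0625 = 0.9375
φ_{22} = 0.4375 / 0.9375 = 0.467

0.467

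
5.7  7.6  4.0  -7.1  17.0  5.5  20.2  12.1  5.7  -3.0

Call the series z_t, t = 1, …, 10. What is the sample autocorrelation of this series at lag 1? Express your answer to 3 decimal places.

Mean z̄ = (5.7 + 7.6 + 4.0 − 7.1 + 17.0 + 5.5 + 20.2 + 12.1 + 5.7 − 3.0)/10 = 6.7700
Numerator Σ_{t=1}^{9}(z_t−z̄)(z_{t+1}−z̄) = -60.3729
Denominator Σ(z_t−z̄)² = 613.5210
r_1 = -60.3729 / 613.5210 = -0.098

-0.098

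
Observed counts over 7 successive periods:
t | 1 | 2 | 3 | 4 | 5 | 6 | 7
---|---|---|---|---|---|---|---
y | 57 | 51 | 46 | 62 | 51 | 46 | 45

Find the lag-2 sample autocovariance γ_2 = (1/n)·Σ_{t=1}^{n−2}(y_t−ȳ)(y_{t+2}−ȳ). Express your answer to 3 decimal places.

Mean ȳ = (57 + 51 + 46 + 62 + 51 + 46 + 45)/7 = 51.1429
Deviations: 5.8571, -0.1429, -5.1429, 10.8571, -0.1429, -5.1429, -6.1429
Σ_{t=1}^{5}(y_t−ȳ)(y_{t+2}−ȳ) = -85.8980
γ_2 = -85.8980 / 7 = -12.271

-12.271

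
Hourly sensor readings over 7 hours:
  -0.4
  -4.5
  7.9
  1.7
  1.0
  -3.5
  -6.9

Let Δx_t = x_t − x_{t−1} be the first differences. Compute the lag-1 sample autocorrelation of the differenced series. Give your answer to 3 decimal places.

First differences Δx: -4.1, 12.4, -6.2, -0.7, -4.5, -3.4
Mean of differences = -1.0833
Numerator Σ(Δx_t−Δx̄)(Δx_{t+1}−Δx̄) = -105.0203
Denominator Σ(Δx_t−Δx̄)² = 234.2683
r_1(Δx) = -105.0203 / 234.2683 = -0.448

-0.448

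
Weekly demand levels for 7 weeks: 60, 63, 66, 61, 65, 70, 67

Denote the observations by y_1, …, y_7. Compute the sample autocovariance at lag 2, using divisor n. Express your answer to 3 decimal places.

-2.665

Mean ȳ = (60 + 63 + 66 + 61 + 65 + 70 + 67)/7 = 64.5714
Deviations: -4.5714, -1.5714, 1.4286, -3.5714, 0.4286, 5.4286, 2.4286
Σ_{t=1}^{5}(y_t−ȳ)(y_{t+2}−ȳ) = -18.6531
γ_2 = -18.6531 / 7 = -2.665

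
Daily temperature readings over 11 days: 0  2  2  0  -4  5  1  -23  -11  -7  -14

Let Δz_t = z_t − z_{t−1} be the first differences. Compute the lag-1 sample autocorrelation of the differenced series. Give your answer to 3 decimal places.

First differences Δz: 2, 0, -2, -4, 9, -4, -24, 12, 4, -7
Mean of differences = -1.4000
Numerator Σ(Δz_t−Δz̄)(Δz_{t+1}−Δz̄) = -250.5600
Denominator Σ(Δz_t−Δz̄)² = 886.4000
r_1(Δz) = -250.5600 / 886.4000 = -0.283

-0.283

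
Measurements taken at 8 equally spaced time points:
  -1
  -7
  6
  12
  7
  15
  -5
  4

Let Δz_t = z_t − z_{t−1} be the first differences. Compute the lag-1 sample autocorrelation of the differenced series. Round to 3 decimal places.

First differences Δz: -6, 13, 6, -5, 8, -20, 9
Mean of differences = 0.7143
Numerator Σ(Δz_t−Δz̄)(Δz_{t+1}−Δz̄) = -411.9388
Denominator Σ(Δz_t−Δz̄)² = 807.4286
r_1(Δz) = -411.9388 / 807.4286 = -0.510

-0.510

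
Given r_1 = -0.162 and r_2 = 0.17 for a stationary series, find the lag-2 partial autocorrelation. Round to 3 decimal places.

0.148

φ_{22} = (r_2 − r_1²) / (1 − r_1²)
r_1² = (-0.162)² = 0.026244
Numerator = 0.17 − 0.0262 = 0.1438; denominator = 1 − 0.0262 = 0.9738
φ_{22} = 0.1438 / 0.9738 = 0.148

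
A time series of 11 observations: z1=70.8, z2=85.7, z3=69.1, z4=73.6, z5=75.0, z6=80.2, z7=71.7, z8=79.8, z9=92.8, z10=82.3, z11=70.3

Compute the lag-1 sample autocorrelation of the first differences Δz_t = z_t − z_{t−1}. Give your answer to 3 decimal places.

First differences Δz: 14.9, -16.6, 4.5, 1.4, 5.2, -8.5, 8.1, 13.0, -10.5, -12.0
Mean of differences = -0.0500
Numerator Σ(Δz_t−Δz̄)(Δz_{t+1}−Δz̄) = -326.8825
Denominator Σ(Δz_t−Δz̄)² = 1107.9050
r_1(Δz) = -326.8825 / 1107.9050 = -0.295

-0.295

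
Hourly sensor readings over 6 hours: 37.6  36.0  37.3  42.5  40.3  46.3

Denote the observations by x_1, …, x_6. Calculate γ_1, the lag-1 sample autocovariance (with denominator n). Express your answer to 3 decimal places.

Mean x̄ = (37.6 + 36.0 + 37.3 + 42.5 + 40.3 + 46.3)/6 = 40.0000
Σ_{t=1}^{5}(x_t−x̄)(x_{t+1}−x̄) = 16.2900
γ_1 = 16.2900 / 6 = 2.715

2.715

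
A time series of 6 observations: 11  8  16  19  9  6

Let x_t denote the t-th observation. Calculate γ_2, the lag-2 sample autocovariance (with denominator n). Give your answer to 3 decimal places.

-13.500

Mean x̄ = (11 + 8 + 16 + 19 + 9 + 6)/6 = 11.5000
Deviations: -0.5000, -3.5000, 4.5000, 7.5000, -2.5000, -5.5000
Σ_{t=1}^{4}(x_t−x̄)(x_{t+2}−x̄) = -81.0000
γ_2 = -81.0000 / 6 = -13.500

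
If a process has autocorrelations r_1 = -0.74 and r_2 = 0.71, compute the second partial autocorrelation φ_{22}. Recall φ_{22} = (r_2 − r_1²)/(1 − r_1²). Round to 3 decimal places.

φ_{22} = (r_2 − r_1²) / (1 − r_1²)
r_1² = (-0.74)² = 0.5476
Numerator = 0.71 − 0.5476 = 0.1624; denominator = 1 − 0.5476 = 0.4524
φ_{22} = 0.1624 / 0.4524 = 0.359

0.359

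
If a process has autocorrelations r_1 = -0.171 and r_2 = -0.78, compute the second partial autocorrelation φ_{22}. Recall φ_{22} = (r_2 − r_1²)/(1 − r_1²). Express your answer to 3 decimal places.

-0.834

φ_{22} = (r_2 − r_1²) / (1 − r_1²)
r_1² = (-0.171)² = 0.029241
Numerator = -0.78 − 0.0292 = -0.8092; denominator = 1 − 0.0292 = 0.9708
φ_{22} = -0.8092 / 0.9708 = -0.834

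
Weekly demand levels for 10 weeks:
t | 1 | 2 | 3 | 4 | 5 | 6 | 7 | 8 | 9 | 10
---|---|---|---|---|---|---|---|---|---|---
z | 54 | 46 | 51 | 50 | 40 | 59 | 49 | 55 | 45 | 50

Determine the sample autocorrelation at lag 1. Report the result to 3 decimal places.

-0.564

Mean z̄ = (54 + 46 + 51 + 50 + 40 + 59 + 49 + 55 + 45 + 50)/10 = 49.9000
Numerator Σ_{t=1}^{9}(z_t−z̄)(z_{t+1}−z̄) = -149.5100
Denominator Σ(z_t−z̄)² = 264.9000
r_1 = -149.5100 / 264.9000 = -0.564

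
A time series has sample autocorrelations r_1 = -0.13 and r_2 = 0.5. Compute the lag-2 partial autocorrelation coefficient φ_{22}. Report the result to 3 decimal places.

φ_{22} = (r_2 − r_1²) / (1 − r_1²)
r_1² = (-0.13)² = 0.0169
Numerator = 0.5 − 0.0169 = 0.4831; denominator = 1 − 0.0169 = 0.9831
φ_{22} = 0.4831 / 0.9831 = 0.491

0.491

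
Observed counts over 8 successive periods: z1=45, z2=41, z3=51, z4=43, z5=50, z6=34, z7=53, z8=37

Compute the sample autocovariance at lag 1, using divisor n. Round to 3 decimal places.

-31.508

Mean z̄ = (45 + 41 + 51 + 43 + 50 + 34 + 53 + 37)/8 = 44.2500
Deviations: 0.7500, -3.2500, 6.7500, -1.2500, 5.7500, -10.2500, 8.7500, -7.2500
Σ_{t=1}^{7}(z_t−z̄)(z_{t+1}−z̄) = -252.0625
γ_1 = -252.0625 / 8 = -31.508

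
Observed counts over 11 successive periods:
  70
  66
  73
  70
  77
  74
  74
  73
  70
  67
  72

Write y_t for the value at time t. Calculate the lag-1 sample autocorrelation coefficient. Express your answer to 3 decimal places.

Mean ȳ = (70 + 66 + 73 + 70 + 77 + 74 + 74 + 73 + 70 + 67 + 72)/11 = 71.4545
Numerator Σ_{t=1}^{10}(y_t−ȳ)(y_{t+1}−ȳ) = 15.5207
Denominator Σ(y_t−ȳ)² = 104.7273
r_1 = 15.5207 / 104.7273 = 0.148

0.148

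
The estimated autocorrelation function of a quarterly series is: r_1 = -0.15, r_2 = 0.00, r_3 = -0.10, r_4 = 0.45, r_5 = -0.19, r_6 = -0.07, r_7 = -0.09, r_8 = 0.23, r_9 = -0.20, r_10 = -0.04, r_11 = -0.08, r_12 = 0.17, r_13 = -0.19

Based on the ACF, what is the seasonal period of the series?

The largest autocorrelation is r_4 = 0.45, with weaker echoes at lags 8 (0.23) and 12 (0.17); the remaining lags stay at or below 0.00.
The dominant spike at lag 4 indicates a seasonal period of 4.

4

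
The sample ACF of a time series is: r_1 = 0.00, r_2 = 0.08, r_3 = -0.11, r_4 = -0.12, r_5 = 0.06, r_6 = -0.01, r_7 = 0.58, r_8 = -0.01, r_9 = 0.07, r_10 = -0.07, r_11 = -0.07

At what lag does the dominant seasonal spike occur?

The largest autocorrelation is r_7 = 0.58; the remaining lags stay at or below 0.08.
The dominant spike at lag 7 indicates a seasonal period of 7.

7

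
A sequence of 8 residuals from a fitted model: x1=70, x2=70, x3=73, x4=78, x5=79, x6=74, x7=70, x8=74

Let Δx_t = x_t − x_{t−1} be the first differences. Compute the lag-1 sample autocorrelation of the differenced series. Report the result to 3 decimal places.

First differences Δx: 0, 3, 5, 1, -5, -4, 4
Mean of differences = 0.5714
Numerator Σ(Δx_t−Δx̄)(Δx_{t+1}−Δx̄) = 18.6735
Denominator Σ(Δx_t−Δx̄)² = 89.7143
r_1(Δx) = 18.6735 / 89.7143 = 0.208

0.208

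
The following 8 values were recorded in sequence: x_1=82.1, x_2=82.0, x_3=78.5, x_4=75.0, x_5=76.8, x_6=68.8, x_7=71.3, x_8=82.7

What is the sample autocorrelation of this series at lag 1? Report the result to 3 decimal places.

0.252

Mean x̄ = (82.1 + 82.0 + 78.5 + 75.0 + 76.8 + 68.8 + 71.3 + 82.7)/8 = 77.1500
Deviations from mean: 4.9500, 4.8500, 1.3500, -2.1500, -0.3500, -8.3500, -5.8500, 5.5500
Σ(x_t−x̄)(x_{t+1}−x̄) = (24.0075) + (6.5475) + (-2.9025) + (0.7525) + (2.9225) + (48.8475) + (-32.4675) = 47.7075
Denominator Σ(x_t−x̄)² = 189.3400
r_1 = 47.7075 / 189.3400 = 0.252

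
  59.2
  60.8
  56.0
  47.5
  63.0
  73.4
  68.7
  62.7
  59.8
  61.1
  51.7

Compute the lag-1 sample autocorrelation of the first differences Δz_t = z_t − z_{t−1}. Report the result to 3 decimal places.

First differences Δz: 1.6, -4.8, -8.5, 15.5, 10.4, -4.7, -6.0, -2.9, 1.3, -9.4
Mean of differences = -0.7500
Numerator Σ(Δz_t−Δz̄)(Δz_{t+1}−Δz̄) = 42.9625
Denominator Σ(Δz_t−Δz̄)² = 597.1850
r_1(Δz) = 42.9625 / 597.1850 = 0.072

0.072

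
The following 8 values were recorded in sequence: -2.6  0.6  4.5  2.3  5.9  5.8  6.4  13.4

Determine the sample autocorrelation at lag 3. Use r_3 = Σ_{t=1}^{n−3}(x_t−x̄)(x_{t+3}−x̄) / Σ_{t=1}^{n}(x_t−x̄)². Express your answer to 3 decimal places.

Mean x̄ = (-2.6 + 0.6 + 4.5 + 2.3 + 5.9 + 5.8 + 6.4 + 13.4)/8 = 4.5375
Deviations from mean: -7.1375, -3.9375, -0.0375, -2.2375, 1.3625, 1.2625, 1.8625, 8.8625
Σ(x_t−x̄)(x_{t+3}−x̄) = (15.9702) + (-5.3648) + (-0.0473) + (-4.1673) + (12.0752) = 18.4658
Denominator Σ(x_t−x̄)² = 156.9188
r_3 = 18.4658 / 156.9188 = 0.118

0.118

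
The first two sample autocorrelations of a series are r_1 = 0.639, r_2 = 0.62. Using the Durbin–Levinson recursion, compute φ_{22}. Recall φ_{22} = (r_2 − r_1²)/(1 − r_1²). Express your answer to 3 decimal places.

φ_{22} = (r_2 − r_1²) / (1 − r_1²)
r_1² = (0.639)² = 0.408321
Numerator = 0.62 − 0.4083 = 0.2117; denominator = 1 − 0.4083 = 0.5917
φ_{22} = 0.2117 / 0.5917 = 0.358

0.358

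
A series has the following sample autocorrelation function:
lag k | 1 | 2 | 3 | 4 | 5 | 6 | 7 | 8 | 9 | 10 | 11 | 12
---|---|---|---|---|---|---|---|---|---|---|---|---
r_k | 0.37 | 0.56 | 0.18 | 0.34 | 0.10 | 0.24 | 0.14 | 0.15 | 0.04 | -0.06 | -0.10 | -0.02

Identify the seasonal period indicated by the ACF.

2

The largest autocorrelation is r_2 = 0.56; the remaining lags stay at or below 0.37.
The dominant spike at lag 2 indicates a seasonal period of 2.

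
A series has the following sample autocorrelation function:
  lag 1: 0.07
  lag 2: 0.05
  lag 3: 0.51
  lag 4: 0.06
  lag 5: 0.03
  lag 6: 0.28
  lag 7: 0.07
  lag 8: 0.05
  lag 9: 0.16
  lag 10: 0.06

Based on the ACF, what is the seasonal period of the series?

The largest autocorrelation is r_3 = 0.51, with weaker echoes at lags 6 (0.28) and 9 (0.16); the remaining lags stay at or below 0.07.
The dominant spike at lag 3 indicates a seasonal period of 3.

3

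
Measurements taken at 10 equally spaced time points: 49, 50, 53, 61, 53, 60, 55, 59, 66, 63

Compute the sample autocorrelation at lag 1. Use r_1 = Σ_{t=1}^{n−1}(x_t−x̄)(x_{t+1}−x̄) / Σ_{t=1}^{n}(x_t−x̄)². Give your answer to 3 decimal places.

Mean x̄ = (49 + 50 + 53 + 61 + 53 + 60 + 55 + 59 + 66 + 63)/10 = 56.9000
Numerator Σ_{t=1}^{9}(x_t−x̄)(x_{t+1}−x̄) = 102.0900
Denominator Σ(x_t−x̄)² = 294.9000
r_1 = 102.0900 / 294.9000 = 0.346

0.346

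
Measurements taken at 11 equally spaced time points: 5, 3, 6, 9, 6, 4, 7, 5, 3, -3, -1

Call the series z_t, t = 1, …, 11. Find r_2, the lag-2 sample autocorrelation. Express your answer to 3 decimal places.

Mean z̄ = (5 + 3 + 6 + 9 + 6 + 4 + 7 + 5 + 3 − 3 − 1)/11 = 4.0000
Numerator Σ_{t=1}^{9}(z_t−z̄)(z_{t+2}−z̄) = 2.0000
Denominator Σ(z_t−z̄)² = 120.0000
r_2 = 2.0000 / 120.0000 = 0.017

0.017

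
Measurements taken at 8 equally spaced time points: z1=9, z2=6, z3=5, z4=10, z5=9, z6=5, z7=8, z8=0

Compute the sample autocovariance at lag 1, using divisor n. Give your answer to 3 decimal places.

-1.594

Mean z̄ = (9 + 6 + 5 + 10 + 9 + 5 + 8 + 0)/8 = 6.5000
Deviations: 2.5000, -0.5000, -1.5000, 3.5000, 2.5000, -1.5000, 1.5000, -6.5000
Σ_{t=1}^{7}(z_t−z̄)(z_{t+1}−z̄) = -12.7500
γ_1 = -12.7500 / 8 = -1.594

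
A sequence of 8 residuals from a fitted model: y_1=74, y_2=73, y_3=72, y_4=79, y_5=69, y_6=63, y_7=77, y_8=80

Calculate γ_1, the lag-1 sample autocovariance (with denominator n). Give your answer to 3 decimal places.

Mean ȳ = (74 + 73 + 72 + 79 + 69 + 63 + 77 + 80)/8 = 73.3750
Deviations: 0.6250, -0.3750, -1.3750, 5.6250, -4.3750, -10.3750, 3.6250, 6.6250
Σ_{t=1}^{7}(y_t−ȳ)(y_{t+1}−ȳ) = -0.2656
γ_1 = -0.2656 / 8 = -0.033

-0.033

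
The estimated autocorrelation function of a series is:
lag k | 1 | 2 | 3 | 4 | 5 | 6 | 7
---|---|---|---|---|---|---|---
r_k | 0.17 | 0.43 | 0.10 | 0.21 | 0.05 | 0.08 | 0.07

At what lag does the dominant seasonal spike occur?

The largest autocorrelation is r_2 = 0.43, with a weaker echo at lag 4 (0.21); the remaining lags stay at or below 0.17.
The dominant spike at lag 2 indicates a seasonal period of 2.

2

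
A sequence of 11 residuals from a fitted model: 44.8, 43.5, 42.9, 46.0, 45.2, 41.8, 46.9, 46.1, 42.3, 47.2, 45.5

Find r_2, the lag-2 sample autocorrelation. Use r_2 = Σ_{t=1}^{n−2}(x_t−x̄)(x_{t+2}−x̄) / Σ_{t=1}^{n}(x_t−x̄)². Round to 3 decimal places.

Mean x̄ = (44.8 + 43.5 + 42.9 + 46.0 + 45.2 + 41.8 + 46.9 + 46.1 + 42.3 + 47.2 + 45.5)/11 = 44.7455
Numerator Σ_{t=1}^{9}(x_t−x̄)(x_{t+2}−x̄) = -12.9969
Denominator Σ(x_t−x̄)² = 34.4673
r_2 = -12.9969 / 34.4673 = -0.377

-0.377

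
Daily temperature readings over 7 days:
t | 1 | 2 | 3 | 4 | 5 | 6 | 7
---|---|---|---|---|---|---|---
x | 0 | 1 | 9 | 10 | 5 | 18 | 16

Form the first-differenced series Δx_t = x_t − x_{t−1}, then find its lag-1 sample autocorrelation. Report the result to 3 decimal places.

-0.598

First differences Δx: 1, 8, 1, -5, 13, -2
Mean of differences = 2.6667
Numerator Σ(Δx_t−Δx̄)(Δx_{t+1}−Δx̄) = -132.4444
Denominator Σ(Δx_t−Δx̄)² = 221.3333
r_1(Δx) = -132.4444 / 221.3333 = -0.598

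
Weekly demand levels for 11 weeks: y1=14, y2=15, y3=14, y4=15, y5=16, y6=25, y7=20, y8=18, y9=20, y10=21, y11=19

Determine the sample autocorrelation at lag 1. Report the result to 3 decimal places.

0.423

Mean ȳ = (14 + 15 + 14 + 15 + 16 + 25 + 20 + 18 + 20 + 21 + 19)/11 = 17.9091
Numerator Σ_{t=1}^{10}(y_t−ȳ)(y_{t+1}−ȳ) = 51.1736
Denominator Σ(y_t−ȳ)² = 120.9091
r_1 = 51.1736 / 120.9091 = 0.423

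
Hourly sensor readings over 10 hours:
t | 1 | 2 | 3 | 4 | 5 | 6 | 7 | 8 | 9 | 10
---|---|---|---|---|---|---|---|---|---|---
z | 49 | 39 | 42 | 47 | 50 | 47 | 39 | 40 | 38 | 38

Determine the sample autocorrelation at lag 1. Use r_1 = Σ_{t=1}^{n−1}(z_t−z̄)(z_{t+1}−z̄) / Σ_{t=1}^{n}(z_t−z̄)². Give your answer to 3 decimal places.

Mean z̄ = (49 + 39 + 42 + 47 + 50 + 47 + 39 + 40 + 38 + 38)/10 = 42.9000
Numerator Σ_{t=1}^{9}(z_t−z̄)(z_{t+1}−z̄) = 67.7900
Denominator Σ(z_t−z̄)² = 208.9000
r_1 = 67.7900 / 208.9000 = 0.325

0.325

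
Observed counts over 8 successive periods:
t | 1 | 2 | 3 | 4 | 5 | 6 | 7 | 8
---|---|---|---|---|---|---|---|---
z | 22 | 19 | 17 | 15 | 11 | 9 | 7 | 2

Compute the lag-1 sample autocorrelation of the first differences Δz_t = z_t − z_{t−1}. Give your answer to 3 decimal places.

First differences Δz: -3, -2, -2, -4, -2, -2, -5
Mean of differences = -2.8571
Numerator Σ(Δz_t−Δz̄)(Δz_{t+1}−Δz̄) = -2.4490
Denominator Σ(Δz_t−Δz̄)² = 8.8571
r_1(Δz) = -2.4490 / 8.8571 = -0.276

-0.276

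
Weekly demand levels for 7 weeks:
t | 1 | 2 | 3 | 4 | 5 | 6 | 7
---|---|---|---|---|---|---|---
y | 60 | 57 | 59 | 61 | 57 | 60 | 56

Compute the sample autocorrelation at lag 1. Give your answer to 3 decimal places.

Mean ȳ = (60 + 57 + 59 + 61 + 57 + 60 + 56)/7 = 58.5714
Deviations from mean: 1.4286, -1.5714, 0.4286, 2.4286, -1.5714, 1.4286, -2.5714
Σ(y_t−ȳ)(y_{t+1}−ȳ) = (-2.2449) + (-0.6735) + (1.0408) + (-3.8163) + (-2.2449) + (-3.6735) = -11.6122
Denominator Σ(y_t−ȳ)² = 21.7143
r_1 = -11.6122 / 21.7143 = -0.535

-0.535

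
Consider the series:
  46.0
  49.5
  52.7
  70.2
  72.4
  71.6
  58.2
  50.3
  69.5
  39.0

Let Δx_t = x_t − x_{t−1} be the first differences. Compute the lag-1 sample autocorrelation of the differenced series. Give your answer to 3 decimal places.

First differences Δx: 3.5, 3.2, 17.5, 2.2, -0.8, -13.4, -7.9, 19.2, -30.5
Mean of differences = -0.7778
Numerator Σ(Δx_t−Δx̄)(Δx_{t+1}−Δx̄) = -501.8094
Denominator Σ(Δx_t−Δx̄)² = 1869.6356
r_1(Δx) = -501.8094 / 1869.6356 = -0.268

-0.268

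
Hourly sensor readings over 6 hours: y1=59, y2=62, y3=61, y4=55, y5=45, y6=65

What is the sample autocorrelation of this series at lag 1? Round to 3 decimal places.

Mean ȳ = (59 + 62 + 61 + 55 + 45 + 65)/6 = 57.8333
Deviations from mean: 1.1667, 4.1667, 3.1667, -2.8333, -12.8333, 7.1667
Σ(y_t−ȳ)(y_{t+1}−ȳ) = (4.8611) + (13.1944) + (-8.9722) + (36.3611) + (-91.9722) = -46.5278
Denominator Σ(y_t−ȳ)² = 252.8333
r_1 = -46.5278 / 252.8333 = -0.184

-0.184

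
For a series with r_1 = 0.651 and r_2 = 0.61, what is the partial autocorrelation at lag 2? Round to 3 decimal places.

0.323

φ_{22} = (r_2 − r_1²) / (1 − r_1²)
r_1² = (0.651)² = 0.423801
Numerator = 0.61 − 0.4238 = 0.1862; denominator = 1 − 0.4238 = 0.5762
φ_{22} = 0.1862 / 0.5762 = 0.323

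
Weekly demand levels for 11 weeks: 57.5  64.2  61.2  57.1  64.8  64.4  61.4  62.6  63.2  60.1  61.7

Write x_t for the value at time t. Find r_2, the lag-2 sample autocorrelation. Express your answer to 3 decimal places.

Mean x̄ = (57.5 + 64.2 + 61.2 + 57.1 + 64.8 + 64.4 + 61.4 + 62.6 + 63.2 + 60.1 + 61.7)/11 = 61.6545
Numerator Σ_{t=1}^{9}(x_t−x̄)(x_{t+2}−x̄) = -23.6369
Denominator Σ(x_t−x̄)² = 67.8873
r_2 = -23.6369 / 67.8873 = -0.348

-0.348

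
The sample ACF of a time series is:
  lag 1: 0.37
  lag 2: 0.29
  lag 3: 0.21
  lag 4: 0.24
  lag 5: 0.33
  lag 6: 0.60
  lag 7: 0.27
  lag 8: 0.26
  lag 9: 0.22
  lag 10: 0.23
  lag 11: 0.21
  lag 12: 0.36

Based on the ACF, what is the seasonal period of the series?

The largest autocorrelation is r_6 = 0.60; the remaining lags stay at or below 0.37. The elevated value at lag 1 (0.37), dropping to 0.29 at lag 2, reflects decaying short-term dependence rather than seasonality.
The dominant spike at lag 6 indicates a seasonal period of 6.

6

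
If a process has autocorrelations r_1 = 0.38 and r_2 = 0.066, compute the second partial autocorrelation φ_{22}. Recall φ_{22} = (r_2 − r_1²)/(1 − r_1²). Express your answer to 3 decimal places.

-0.092

φ_{22} = (r_2 − r_1²) / (1 − r_1²)
r_1² = (0.38)² = 0.1444
Numerator = 0.066 − 0.1444 = -0.0784; denominator = 1 − 0.1444 = 0.8556
φ_{22} = -0.0784 / 0.8556 = -0.092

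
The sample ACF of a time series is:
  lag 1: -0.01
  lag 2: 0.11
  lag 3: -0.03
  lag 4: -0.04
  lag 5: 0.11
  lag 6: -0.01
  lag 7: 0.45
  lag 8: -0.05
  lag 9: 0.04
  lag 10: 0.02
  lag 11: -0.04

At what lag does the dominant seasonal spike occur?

The largest autocorrelation is r_7 = 0.45; the remaining lags stay at or below 0.11.
The dominant spike at lag 7 indicates a seasonal period of 7.

7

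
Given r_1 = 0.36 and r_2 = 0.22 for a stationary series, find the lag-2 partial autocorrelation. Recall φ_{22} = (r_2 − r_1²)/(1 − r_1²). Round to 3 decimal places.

φ_{22} = (r_2 − r_1²) / (1 − r_1²)
r_1² = (0.36)² = 0.1296
Numerator = 0.22 − 0.1296 = 0.0904; denominator = 1 − 0.1296 = 0.8704
φ_{22} = 0.0904 / 0.8704 = 0.104

0.104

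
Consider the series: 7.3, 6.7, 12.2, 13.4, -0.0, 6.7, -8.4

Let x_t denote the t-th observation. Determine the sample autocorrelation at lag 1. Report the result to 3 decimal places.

-0.008

Mean x̄ = (7.3 + 6.7 + 12.2 + 13.4 − 0.0 + 6.7 − 8.4)/7 = 5.4143
Deviations from mean: 1.8857, 1.2857, 6.7857, 7.9857, -5.4143, 1.2857, -13.8143
Numerator Σ_{t=1}^{6}(x_t−x̄)(x_{t+1}−x̄) = -2.6216
Denominator Σ(x_t−x̄)² = 336.8286
r_1 = -2.6216 / 336.8286 = -0.008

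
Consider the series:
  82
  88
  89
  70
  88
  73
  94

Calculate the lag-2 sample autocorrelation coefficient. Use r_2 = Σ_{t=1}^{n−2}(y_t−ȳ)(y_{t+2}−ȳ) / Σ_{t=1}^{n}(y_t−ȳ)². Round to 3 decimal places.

Mean ȳ = (82 + 88 + 89 + 70 + 88 + 73 + 94)/7 = 83.4286
Numerator Σ_{t=1}^{5}(y_t−ȳ)(y_{t+2}−ȳ) = 144.4898
Denominator Σ(y_t−ȳ)² = 475.7143
r_2 = 144.4898 / 475.7143 = 0.304

0.304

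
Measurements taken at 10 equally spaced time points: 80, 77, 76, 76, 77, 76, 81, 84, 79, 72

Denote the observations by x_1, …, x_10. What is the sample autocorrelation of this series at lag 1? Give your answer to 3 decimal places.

Mean x̄ = (80 + 77 + 76 + 76 + 77 + 76 + 81 + 84 + 79 + 72)/10 = 77.8000
Numerator Σ_{t=1}^{9}(x_t−x̄)(x_{t+1}−x̄) = 20.3600
Denominator Σ(x_t−x̄)² = 99.6000
r_1 = 20.3600 / 99.6000 = 0.204

0.204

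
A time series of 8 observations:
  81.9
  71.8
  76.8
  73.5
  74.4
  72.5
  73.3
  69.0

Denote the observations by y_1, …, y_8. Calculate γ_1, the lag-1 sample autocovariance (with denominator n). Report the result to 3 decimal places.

Mean ȳ = (81.9 + 71.8 + 76.8 + 73.5 + 74.4 + 72.5 + 73.3 + 69.0)/8 = 74.1500
Σ_{t=1}^{7}(y_t−ȳ)(y_{t+1}−ȳ) = -20.9575
γ_1 = -20.9575 / 8 = -2.620

-2.620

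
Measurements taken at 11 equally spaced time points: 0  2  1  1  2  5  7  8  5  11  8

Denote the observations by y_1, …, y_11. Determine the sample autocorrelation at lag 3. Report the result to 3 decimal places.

Mean ȳ = (0 + 2 + 1 + 1 + 2 + 5 + 7 + 8 + 5 + 11 + 8)/11 = 4.5455
Numerator Σ_{t=1}^{8}(y_t−ȳ)(y_{t+3}−ȳ) = 31.4711
Denominator Σ(y_t−ȳ)² = 130.7273
r_3 = 31.4711 / 130.7273 = 0.241

0.241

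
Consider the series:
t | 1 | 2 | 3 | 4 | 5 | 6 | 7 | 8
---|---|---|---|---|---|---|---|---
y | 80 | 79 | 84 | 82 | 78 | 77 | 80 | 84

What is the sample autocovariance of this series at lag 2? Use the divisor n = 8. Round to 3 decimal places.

Mean ȳ = (80 + 79 + 84 + 82 + 78 + 77 + 80 + 84)/8 = 80.5000
Σ_{t=1}^{6}(y_t−ȳ)(y_{t+2}−ȳ) = -29.0000
γ_2 = -29.0000 / 8 = -3.625

-3.625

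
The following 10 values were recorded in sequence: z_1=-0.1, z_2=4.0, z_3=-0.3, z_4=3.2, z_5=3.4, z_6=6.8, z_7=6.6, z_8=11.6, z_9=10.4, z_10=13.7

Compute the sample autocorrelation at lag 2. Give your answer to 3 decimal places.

0.516

Mean z̄ = (-0.1 + 4.0 − 0.3 + 3.2 + 3.4 + 6.8 + 6.6 + 11.6 + 10.4 + 13.7)/10 = 5.9300
Numerator Σ_{t=1}^{8}(z_t−z̄)(z_{t+2}−z̄) = 106.5112
Denominator Σ(z_t−z̄)² = 206.4610
r_2 = 106.5112 / 206.4610 = 0.516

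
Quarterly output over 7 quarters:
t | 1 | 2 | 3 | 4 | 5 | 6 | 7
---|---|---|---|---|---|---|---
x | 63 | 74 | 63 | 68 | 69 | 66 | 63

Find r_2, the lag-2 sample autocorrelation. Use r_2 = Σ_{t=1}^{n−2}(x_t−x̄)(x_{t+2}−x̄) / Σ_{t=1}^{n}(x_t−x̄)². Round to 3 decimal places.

0.051

Mean x̄ = (63 + 74 + 63 + 68 + 69 + 66 + 63)/7 = 66.5714
Deviations from mean: -3.5714, 7.4286, -3.5714, 1.4286, 2.4286, -0.5714, -3.5714
Numerator Σ_{t=1}^{5}(x_t−x̄)(x_{t+2}−x̄) = 5.2041
Denominator Σ(x_t−x̄)² = 101.7143
r_2 = 5.2041 / 101.7143 = 0.051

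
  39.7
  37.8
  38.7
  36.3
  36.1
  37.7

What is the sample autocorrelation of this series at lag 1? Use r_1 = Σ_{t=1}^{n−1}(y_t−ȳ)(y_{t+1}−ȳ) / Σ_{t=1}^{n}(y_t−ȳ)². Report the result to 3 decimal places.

0.123

Mean ȳ = (39.7 + 37.8 + 38.7 + 36.3 + 36.1 + 37.7)/6 = 37.7167
Σ(y_t−ȳ)(y_{t+1}−ȳ) = (0.1653) + (0.0819) + (-1.3931) + (2.2903) + (0.0269) = 1.1714
Denominator Σ(y_t−ȳ)² = 9.5283
r_1 = 1.1714 / 9.5283 = 0.123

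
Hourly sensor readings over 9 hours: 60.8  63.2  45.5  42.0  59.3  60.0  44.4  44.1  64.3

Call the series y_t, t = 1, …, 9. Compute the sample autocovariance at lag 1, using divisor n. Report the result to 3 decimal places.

Mean ȳ = (60.8 + 63.2 + 45.5 + 42.0 + 59.3 + 60.0 + 44.4 + 44.1 + 64.3)/9 = 53.7333
Σ_{t=1}^{8}(y_t−ȳ)(y_{t+1}−ȳ) = -15.2411
γ_1 = -15.2411 / 9 = -1.693

-1.693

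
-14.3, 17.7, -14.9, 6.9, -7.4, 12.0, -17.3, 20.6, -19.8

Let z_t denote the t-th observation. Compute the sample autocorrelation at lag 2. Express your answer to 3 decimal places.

Mean z̄ = (-14.3 + 17.7 − 14.9 + 6.9 − 7.4 + 12.0 − 17.3 + 20.6 − 19.8)/9 = -1.8333
Σ(z_t−z̄)(z_{t+2}−z̄) = (162.8978) + (170.5911) + (72.7378) + (120.8111) + (86.0978) + (310.3278) + (277.8844) = 1201.3478
Denominator Σ(z_t−z̄)² = 2071.6000
r_2 = 1201.3478 / 2071.6000 = 0.580

0.580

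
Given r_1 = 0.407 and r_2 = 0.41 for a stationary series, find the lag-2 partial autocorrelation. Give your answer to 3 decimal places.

0.293

φ_{22} = (r_2 − r_1²) / (1 − r_1²)
r_1² = (0.407)² = 0.165649
Numerator = 0.41 − 0.1656 = 0.2444; denominator = 1 − 0.1656 = 0.8344
φ_{22} = 0.2444 / 0.8344 = 0.293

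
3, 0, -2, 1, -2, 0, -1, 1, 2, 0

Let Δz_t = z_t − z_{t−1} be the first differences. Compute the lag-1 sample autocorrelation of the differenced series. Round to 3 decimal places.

-0.419

First differences Δz: -3, -2, 3, -3, 2, -1, 2, 1, -2
Mean of differences = -0.3333
Numerator Σ(Δz_t−Δz̄)(Δz_{t+1}−Δz̄) = -18.4444
Denominator Σ(Δz_t−Δz̄)² = 44.0000
r_1(Δz) = -18.4444 / 44.0000 = -0.419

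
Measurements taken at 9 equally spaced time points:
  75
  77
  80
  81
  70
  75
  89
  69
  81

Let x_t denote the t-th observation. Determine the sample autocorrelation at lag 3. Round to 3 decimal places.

0.275

Mean x̄ = (75 + 77 + 80 + 81 + 70 + 75 + 89 + 69 + 81)/9 = 77.4444
Σ(x_t−x̄)(x_{t+3}−x̄) = (-8.6914) + (3.3086) + (-6.2469) + (41.0864) + (62.8642) + (-8.6914) = 83.6296
Denominator Σ(x_t−x̄)² = 304.2222
r_3 = 83.6296 / 304.2222 = 0.275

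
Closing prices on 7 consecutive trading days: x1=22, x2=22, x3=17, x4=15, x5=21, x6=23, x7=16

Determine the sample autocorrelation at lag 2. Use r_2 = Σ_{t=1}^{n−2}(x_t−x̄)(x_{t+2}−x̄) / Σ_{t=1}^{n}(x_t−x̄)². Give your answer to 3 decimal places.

Mean x̄ = (22 + 22 + 17 + 15 + 21 + 23 + 16)/7 = 19.4286
Deviations from mean: 2.5714, 2.5714, -2.4286, -4.4286, 1.5714, 3.5714, -3.4286
Σ(x_t−x̄)(x_{t+2}−x̄) = (-6.2449) + (-11.3878) + (-3.8163) + (-15.8163) + (-5.3878) = -42.6531
Denominator Σ(x_t−x̄)² = 65.7143
r_2 = -42.6531 / 65.7143 = -0.649

-0.649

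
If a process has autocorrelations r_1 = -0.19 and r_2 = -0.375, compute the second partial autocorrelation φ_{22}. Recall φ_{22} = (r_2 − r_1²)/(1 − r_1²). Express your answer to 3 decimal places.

φ_{22} = (r_2 − r_1²) / (1 − r_1²)
r_1² = (-0.19)² = 0.0361
Numerator = -0.375 − 0.0361 = -0.4111; denominator = 1 − 0.0361 = 0.9639
φ_{22} = -0.4111 / 0.9639 = -0.426

-0.426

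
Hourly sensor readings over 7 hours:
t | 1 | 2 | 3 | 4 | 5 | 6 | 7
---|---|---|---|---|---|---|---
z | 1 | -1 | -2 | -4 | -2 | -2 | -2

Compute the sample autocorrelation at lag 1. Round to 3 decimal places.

0.239

Mean z̄ = (1 − 1 − 2 − 4 − 2 − 2 − 2)/7 = -1.7143
Numerator Σ_{t=1}^{6}(z_t−z̄)(z_{t+1}−z̄) = 3.2041
Denominator Σ(z_t−z̄)² = 13.4286
r_1 = 3.2041 / 13.4286 = 0.239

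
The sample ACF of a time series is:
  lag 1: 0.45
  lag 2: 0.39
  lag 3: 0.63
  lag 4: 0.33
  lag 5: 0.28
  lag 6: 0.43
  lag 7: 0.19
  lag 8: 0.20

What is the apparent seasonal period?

3

The largest autocorrelation is r_3 = 0.63; the remaining lags stay at or below 0.45. The elevated value at lag 1 (0.45), dropping to 0.39 at lag 2, reflects decaying short-term dependence rather than seasonality.
The dominant spike at lag 3 indicates a seasonal period of 3.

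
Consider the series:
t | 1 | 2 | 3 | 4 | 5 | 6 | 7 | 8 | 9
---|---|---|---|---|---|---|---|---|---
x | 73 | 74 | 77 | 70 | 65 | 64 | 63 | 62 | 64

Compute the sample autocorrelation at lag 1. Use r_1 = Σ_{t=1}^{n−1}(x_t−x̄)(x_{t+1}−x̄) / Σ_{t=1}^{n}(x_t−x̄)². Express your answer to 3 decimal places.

Mean x̄ = (73 + 74 + 77 + 70 + 65 + 64 + 63 + 62 + 64)/9 = 68.0000
Numerator Σ_{t=1}^{8}(x_t−x̄)(x_{t+1}−x̄) = 182.0000
Denominator Σ(x_t−x̄)² = 248.0000
r_1 = 182.0000 / 248.0000 = 0.734

0.734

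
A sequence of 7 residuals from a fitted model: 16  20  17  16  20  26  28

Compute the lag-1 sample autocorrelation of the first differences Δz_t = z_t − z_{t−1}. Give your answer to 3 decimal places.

First differences Δz: 4, -3, -1, 4, 6, 2
Mean of differences = 2.0000
Numerator Σ(Δz_t−Δz̄)(Δz_{t+1}−Δz̄) = 7.0000
Denominator Σ(Δz_t−Δz̄)² = 58.0000
r_1(Δz) = 7.0000 / 58.0000 = 0.121

0.121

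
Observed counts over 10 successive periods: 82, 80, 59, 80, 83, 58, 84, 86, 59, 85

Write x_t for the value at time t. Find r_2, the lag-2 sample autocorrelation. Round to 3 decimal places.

Mean x̄ = (82 + 80 + 59 + 80 + 83 + 58 + 84 + 86 + 59 + 85)/10 = 75.6000
Numerator Σ_{t=1}^{8}(x_t−x̄)(x_{t+2}−x̄) = -449.7200
Denominator Σ(x_t−x̄)² = 1262.4000
r_2 = -449.7200 / 1262.4000 = -0.356

-0.356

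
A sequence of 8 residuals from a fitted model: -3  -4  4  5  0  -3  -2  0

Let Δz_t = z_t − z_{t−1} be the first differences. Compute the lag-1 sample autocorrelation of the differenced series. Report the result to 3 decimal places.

0.077

First differences Δz: -1, 8, 1, -5, -3, 1, 2
Mean of differences = 0.4286
Numerator Σ(Δz_t−Δz̄)(Δz_{t+1}−Δz̄) = 7.9592
Denominator Σ(Δz_t−Δz̄)² = 103.7143
r_1(Δz) = 7.9592 / 103.7143 = 0.077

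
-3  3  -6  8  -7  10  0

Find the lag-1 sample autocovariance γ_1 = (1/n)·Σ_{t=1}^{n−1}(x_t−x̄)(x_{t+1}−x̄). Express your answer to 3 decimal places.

-29.603

Mean x̄ = (-3 + 3 − 6 + 8 − 7 + 10 + 0)/7 = 0.7143
Deviations: -3.7143, 2.2857, -6.7143, 7.2857, -7.7143, 9.2857, -0.7143
Σ_{t=1}^{6}(x_t−x̄)(x_{t+1}−x̄) = -207.2245
γ_1 = -207.2245 / 7 = -29.603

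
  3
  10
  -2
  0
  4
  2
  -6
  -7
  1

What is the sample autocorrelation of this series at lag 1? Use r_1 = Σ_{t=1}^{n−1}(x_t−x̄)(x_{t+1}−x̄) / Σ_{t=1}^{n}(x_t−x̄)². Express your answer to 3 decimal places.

Mean x̄ = (3 + 10 − 2 + 0 + 4 + 2 − 6 − 7 + 1)/9 = 0.5556
Numerator Σ_{t=1}^{8}(x_t−x̄)(x_{t+1}−x̄) = 40.1358
Denominator Σ(x_t−x̄)² = 216.2222
r_1 = 40.1358 / 216.2222 = 0.186

0.186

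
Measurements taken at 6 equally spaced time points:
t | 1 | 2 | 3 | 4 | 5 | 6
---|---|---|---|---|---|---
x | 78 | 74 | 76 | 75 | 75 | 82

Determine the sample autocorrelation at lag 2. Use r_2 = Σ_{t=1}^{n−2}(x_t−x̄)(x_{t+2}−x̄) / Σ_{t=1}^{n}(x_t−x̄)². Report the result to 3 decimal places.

-0.097

Mean x̄ = (78 + 74 + 76 + 75 + 75 + 82)/6 = 76.6667
Deviations from mean: 1.3333, -2.6667, -0.6667, -1.6667, -1.6667, 5.3333
Numerator Σ_{t=1}^{4}(x_t−x̄)(x_{t+2}−x̄) = -4.2222
Denominator Σ(x_t−x̄)² = 43.3333
r_2 = -4.2222 / 43.3333 = -0.097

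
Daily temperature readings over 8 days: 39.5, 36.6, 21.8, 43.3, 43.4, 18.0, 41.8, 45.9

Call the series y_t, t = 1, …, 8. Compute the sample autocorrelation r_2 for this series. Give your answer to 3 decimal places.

Mean ȳ = (39.5 + 36.6 + 21.8 + 43.3 + 43.4 + 18.0 + 41.8 + 45.9)/8 = 36.2875
Deviations from mean: 3.2125, 0.3125, -14.4875, 7.0125, 7.1125, -18.2875, 5.5125, 9.6125
Numerator Σ_{t=1}^{6}(y_t−ȳ)(y_{t+2}−ȳ) = -412.2141
Denominator Σ(y_t−ȳ)² = 777.2888
r_2 = -412.2141 / 777.2888 = -0.530

-0.530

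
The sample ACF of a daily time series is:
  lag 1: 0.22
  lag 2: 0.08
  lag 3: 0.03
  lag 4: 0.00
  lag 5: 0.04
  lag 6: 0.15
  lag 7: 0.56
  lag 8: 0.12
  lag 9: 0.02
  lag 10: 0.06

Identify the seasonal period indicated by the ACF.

The largest autocorrelation is r_7 = 0.56; the remaining lags stay at or below 0.22. The elevated value at lag 1 (0.22), dropping to 0.08 at lag 2, reflects decaying short-term dependence rather than seasonality.
The dominant spike at lag 7 indicates a seasonal period of 7.

7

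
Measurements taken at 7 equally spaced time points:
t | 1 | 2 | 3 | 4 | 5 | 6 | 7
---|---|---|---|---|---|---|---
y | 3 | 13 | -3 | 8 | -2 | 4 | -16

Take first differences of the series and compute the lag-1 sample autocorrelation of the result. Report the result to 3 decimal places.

-0.697

First differences Δy: 10, -16, 11, -10, 6, -20
Mean of differences = -3.1667
Numerator Σ(Δy_t−Δȳ)(Δy_{t+1}−Δȳ) = -664.5278
Denominator Σ(Δy_t−Δȳ)² = 952.8333
r_1(Δy) = -664.5278 / 952.8333 = -0.697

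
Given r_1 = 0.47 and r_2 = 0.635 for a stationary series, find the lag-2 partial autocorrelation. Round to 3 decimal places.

0.532

φ_{22} = (r_2 − r_1²) / (1 − r_1²)
r_1² = (0.47)² = 0.2209
Numerator = 0.635 − 0.2209 = 0.4141; denominator = 1 − 0.2209 = 0.7791
φ_{22} = 0.4141 / 0.7791 = 0.532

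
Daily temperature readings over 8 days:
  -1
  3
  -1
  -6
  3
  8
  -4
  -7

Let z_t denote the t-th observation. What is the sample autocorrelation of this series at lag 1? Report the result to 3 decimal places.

0.019

Mean z̄ = (-1 + 3 − 1 − 6 + 3 + 8 − 4 − 7)/8 = -0.6250
Deviations from mean: -0.3750, 3.6250, -0.3750, -5.3750, 3.6250, 8.6250, -3.3750, -6.3750
Numerator Σ_{t=1}^{7}(z_t−z̄)(z_{t+1}−z̄) = 3.4844
Denominator Σ(z_t−z̄)² = 181.8750
r_1 = 3.4844 / 181.8750 = 0.019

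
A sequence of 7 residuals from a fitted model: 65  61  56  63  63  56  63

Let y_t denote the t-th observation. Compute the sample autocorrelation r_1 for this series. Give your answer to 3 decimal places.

-0.333

Mean ȳ = (65 + 61 + 56 + 63 + 63 + 56 + 63)/7 = 61.0000
Numerator Σ_{t=1}^{6}(y_t−ȳ)(y_{t+1}−ȳ) = -26.0000
Denominator Σ(y_t−ȳ)² = 78.0000
r_1 = -26.0000 / 78.0000 = -0.333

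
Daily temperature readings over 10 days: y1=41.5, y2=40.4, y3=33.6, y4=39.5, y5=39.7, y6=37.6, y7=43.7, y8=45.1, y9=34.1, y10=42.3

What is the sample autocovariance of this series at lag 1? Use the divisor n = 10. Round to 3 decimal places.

-3.320

Mean ȳ = (41.5 + 40.4 + 33.6 + 39.5 + 39.7 + 37.6 + 43.7 + 45.1 + 34.1 + 42.3)/10 = 39.7500
Σ_{t=1}^{9}(y_t−ȳ)(y_{t+1}−ȳ) = -33.1975
γ_1 = -33.1975 / 10 = -3.320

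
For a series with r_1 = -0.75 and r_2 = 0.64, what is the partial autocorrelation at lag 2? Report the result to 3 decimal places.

0.177

φ_{22} = (r_2 − r_1²) / (1 − r_1²)
r_1² = (-0.75)² = 0.5625
Numerator = 0.64 − 0.5625 = 0.0775; denominator = 1 − 0.5625 = 0.4375
φ_{22} = 0.0775 / 0.4375 = 0.177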